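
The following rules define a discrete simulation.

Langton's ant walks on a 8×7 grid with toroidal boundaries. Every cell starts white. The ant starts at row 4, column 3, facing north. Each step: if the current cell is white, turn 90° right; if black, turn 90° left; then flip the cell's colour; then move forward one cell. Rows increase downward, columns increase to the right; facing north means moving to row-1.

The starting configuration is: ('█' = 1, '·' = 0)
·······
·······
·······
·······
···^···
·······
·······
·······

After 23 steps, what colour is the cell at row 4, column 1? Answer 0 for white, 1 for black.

t=0: ·······
·······
·······
·······
···^···
·······
·······
·······
t=1: ·······
·······
·······
·······
···█>··
·······
·······
·······
t=2: ·······
·······
·······
·······
···██··
····v··
·······
·······
t=3: ·······
·······
·······
·······
···██··
···<█··
·······
·······
t=4: ·······
·······
·······
·······
···^█··
···██··
·······
·······
t=5: ·······
·······
·······
·······
··<·█··
···██··
·······
·······
t=6: ·······
·······
·······
··^····
··█·█··
···██··
·······
·······
t=7: ·······
·······
·······
··█>···
··█·█··
···██··
·······
·······
t=8: ·······
·······
·······
··██···
··█v█··
···██··
·······
·······
t=9: ·······
·······
·······
··██···
··<██··
···██··
·······
·······
t=10: ·······
·······
·······
··██···
···██··
··v██··
·······
·······
t=11: ·······
·······
·······
··██···
···██··
·<███··
·······
·······
t=12: ·······
·······
·······
··██···
·^·██··
·████··
·······
·······
t=13: ·······
·······
·······
··██···
·█>██··
·████··
·······
·······
t=14: ·······
·······
·······
··██···
·████··
·█v██··
·······
·······
t=15: ·······
·······
·······
··██···
·████··
·█·>█··
·······
·······
t=16: ·······
·······
·······
··██···
·██^█··
·█··█··
·······
·······
t=17: ·······
·······
·······
··██···
·█<·█··
·█··█··
·······
·······
t=18: ·······
·······
·······
··██···
·█··█··
·█v·█··
·······
·······
t=19: ·······
·······
·······
··██···
·█··█··
·<█·█··
·······
·······
t=20: ·······
·······
·······
··██···
·█··█··
··█·█··
·v·····
·······
t=21: ·······
·······
·······
··██···
·█··█··
··█·█··
<█·····
·······
t=22: ·······
·······
·······
··██···
·█··█··
^·█·█··
██·····
·······
t=23: ·······
·······
·······
··██···
·█··█··
█>█·█··
██·····
·······

1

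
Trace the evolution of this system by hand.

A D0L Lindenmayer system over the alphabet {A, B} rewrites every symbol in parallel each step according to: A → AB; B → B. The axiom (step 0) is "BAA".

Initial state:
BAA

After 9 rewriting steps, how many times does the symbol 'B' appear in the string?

gen 0: BAA
gen 1: BABAB
gen 2: BABBABB
gen 3: BABBBABBB
gen 4: BABBBBABBBB
gen 5: BABBBBBABBBBB
gen 6: BABBBBBBABBBBBB
gen 7: BABBBBBBBABBBBBBB
gen 8: BABBBBBBBBABBBBBBBB
gen 9: BABBBBBBBBBABBBBBBBBB

19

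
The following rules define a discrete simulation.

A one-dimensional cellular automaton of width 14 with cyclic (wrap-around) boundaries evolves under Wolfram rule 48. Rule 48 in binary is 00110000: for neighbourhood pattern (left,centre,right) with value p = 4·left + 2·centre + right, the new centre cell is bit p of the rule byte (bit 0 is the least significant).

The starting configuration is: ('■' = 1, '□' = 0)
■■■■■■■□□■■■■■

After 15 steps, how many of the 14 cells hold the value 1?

1

step 0: ■■■■■■■□□■■■■■
step 1: □□□□□□□■□□□□□□
step 2: □□□□□□□□■□□□□□
step 3: □□□□□□□□□■□□□□
step 4: □□□□□□□□□□■□□□
step 5: □□□□□□□□□□□■□□
step 6: □□□□□□□□□□□□■□
step 7: □□□□□□□□□□□□□■
step 8: ■□□□□□□□□□□□□□
step 9: □■□□□□□□□□□□□□
step 10: □□■□□□□□□□□□□□
step 11: □□□■□□□□□□□□□□
step 12: □□□□■□□□□□□□□□
step 13: □□□□□■□□□□□□□□
step 14: □□□□□□■□□□□□□□
step 15: □□□□□□□■□□□□□□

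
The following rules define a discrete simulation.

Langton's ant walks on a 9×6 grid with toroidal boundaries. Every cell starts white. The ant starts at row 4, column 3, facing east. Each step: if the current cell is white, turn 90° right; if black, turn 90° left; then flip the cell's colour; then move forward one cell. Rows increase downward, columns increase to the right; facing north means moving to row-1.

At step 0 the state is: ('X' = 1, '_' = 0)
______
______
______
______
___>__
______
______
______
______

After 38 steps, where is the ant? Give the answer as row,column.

3,0

gen 0: ______
______
______
______
___>__
______
______
______
______
gen 1: ______
______
______
______
___X__
___v__
______
______
______
gen 2: ______
______
______
______
___X__
__<X__
______
______
______
gen 3: ______
______
______
______
__^X__
__XX__
______
______
______
gen 4: ______
______
______
______
__X>__
__XX__
______
______
______
gen 5: ______
______
______
___^__
__X___
__XX__
______
______
______
gen 6: ______
______
______
___X>_
__X___
__XX__
______
______
______
gen 7: ______
______
______
___XX_
__X_v_
__XX__
______
______
______
gen 8: ______
______
______
___XX_
__X<X_
__XX__
______
______
______
gen 9: ______
______
______
___^X_
__XXX_
__XX__
______
______
______
gen 10: ______
______
______
__<_X_
__XXX_
__XX__
______
______
______
gen 11: ______
______
__^___
__X_X_
__XXX_
__XX__
______
______
______
gen 12: ______
______
__X>__
__X_X_
__XXX_
__XX__
______
______
______
gen 13: ______
______
__XX__
__XvX_
__XXX_
__XX__
______
______
______
gen 14: ______
______
__XX__
__<XX_
__XXX_
__XX__
______
______
______
gen 15: ______
______
__XX__
___XX_
__vXX_
__XX__
______
______
______
gen 16: ______
______
__XX__
___XX_
___>X_
__XX__
______
______
______
gen 17: ______
______
__XX__
___^X_
____X_
__XX__
______
______
______
gen 18: ______
______
__XX__
__<_X_
____X_
__XX__
______
______
______
gen 19: ______
______
__^X__
__X_X_
____X_
__XX__
______
______
______
gen 20: ______
______
_<_X__
__X_X_
____X_
__XX__
______
______
______
gen 21: ______
_^____
_X_X__
__X_X_
____X_
__XX__
______
______
______
gen 22: ______
_X>___
_X_X__
__X_X_
____X_
__XX__
______
______
______
gen 23: ______
_XX___
_XvX__
__X_X_
____X_
__XX__
______
______
______
gen 24: ______
_XX___
_<XX__
__X_X_
____X_
__XX__
______
______
______
gen 25: ______
_XX___
__XX__
_vX_X_
____X_
__XX__
______
______
______
gen 26: ______
_XX___
__XX__
<XX_X_
____X_
__XX__
______
______
______
gen 27: ______
_XX___
^_XX__
XXX_X_
____X_
__XX__
______
______
______
gen 28: ______
_XX___
X>XX__
XXX_X_
____X_
__XX__
______
______
______
gen 29: ______
_XX___
XXXX__
XvX_X_
____X_
__XX__
______
______
______
gen 30: ______
_XX___
XXXX__
X_>_X_
____X_
__XX__
______
______
______
gen 31: ______
_XX___
XX^X__
X___X_
____X_
__XX__
______
______
______
gen 32: ______
_XX___
X<_X__
X___X_
____X_
__XX__
______
______
______
gen 33: ______
_XX___
X__X__
Xv__X_
____X_
__XX__
______
______
______
gen 34: ______
_XX___
X__X__
<X__X_
____X_
__XX__
______
______
______
gen 35: ______
_XX___
X__X__
_X__X_
v___X_
__XX__
______
______
______
gen 36: ______
_XX___
X__X__
_X__X_
X___X<
__XX__
______
______
______
gen 37: ______
_XX___
X__X__
_X__X^
X___XX
__XX__
______
______
______
gen 38: ______
_XX___
X__X__
>X__XX
X___XX
__XX__
______
______
______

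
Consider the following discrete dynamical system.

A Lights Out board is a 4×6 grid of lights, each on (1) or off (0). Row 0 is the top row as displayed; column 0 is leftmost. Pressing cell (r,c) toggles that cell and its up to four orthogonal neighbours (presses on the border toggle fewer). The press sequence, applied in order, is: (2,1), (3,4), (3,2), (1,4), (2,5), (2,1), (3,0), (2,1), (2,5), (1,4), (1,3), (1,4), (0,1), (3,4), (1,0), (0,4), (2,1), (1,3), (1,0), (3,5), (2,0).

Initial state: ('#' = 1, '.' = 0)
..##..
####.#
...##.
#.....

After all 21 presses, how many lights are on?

t=0: ..##..
####.#
...##.
#.....
t=1: ..##..
#.##.#
#####.
##....
t=2: ..##..
#.##.#
####..
##.###
t=3: ..##..
#.##.#
##.#..
#.#.##
t=4: ..###.
#.#.#.
##.##.
#.#.##
t=5: ..###.
#.#.##
##.#.#
#.#.#.
t=6: ..###.
###.##
..##.#
###.#.
t=7: ..###.
###.##
#.##.#
..#.#.
t=8: ..###.
#.#.##
.#.#.#
.##.#.
t=9: ..###.
#.#.#.
.#.##.
.##.##
t=10: ..##..
#.##.#
.#.#..
.##.##
t=11: ..#...
#...##
.#....
.##.##
t=12: ..#.#.
#..#..
.#..#.
.##.##
t=13: ##..#.
##.#..
.#..#.
.##.##
t=14: ##..#.
##.#..
.#....
.###..
t=15: .#..#.
...#..
##....
.###..
t=16: .#.#.#
...##.
##....
.###..
t=17: .#.#.#
.#.##.
..#...
..##..
t=18: .#...#
.##...
..##..
..##..
t=19: ##...#
#.#...
#.##..
..##..
t=20: ##...#
#.#...
#.##.#
..####
t=21: ##...#
..#...
.###.#
#.####

13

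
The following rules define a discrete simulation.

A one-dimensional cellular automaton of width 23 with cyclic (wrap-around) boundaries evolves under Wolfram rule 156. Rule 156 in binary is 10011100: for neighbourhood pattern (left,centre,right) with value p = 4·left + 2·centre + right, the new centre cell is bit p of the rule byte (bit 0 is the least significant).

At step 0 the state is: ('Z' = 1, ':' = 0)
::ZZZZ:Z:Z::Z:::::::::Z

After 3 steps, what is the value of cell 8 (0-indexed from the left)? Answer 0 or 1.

0

0) ::ZZZZ:Z:Z::Z:::::::::Z
1) Z:ZZZ::Z:ZZ:ZZ::::::::Z
2) ::ZZ:Z:Z:Z::Z:Z:::::::Z
3) Z:Z::Z:Z:ZZ:Z:ZZ::::::Z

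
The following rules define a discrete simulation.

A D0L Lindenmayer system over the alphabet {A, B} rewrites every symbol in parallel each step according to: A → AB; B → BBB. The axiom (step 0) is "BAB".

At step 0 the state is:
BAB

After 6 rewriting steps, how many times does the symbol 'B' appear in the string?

1822

gen 0: BAB
gen 1: BBBABBBB
gen 2: BBBBBBBBBABBBBBBBBBBBBB
gen 3: BBBBBBBBBBBBBBBBBBBBBBBBBBBABBBBBBBBBBBBBBBBBBBBBBBBBBBBBBBBBBBBBBBB
gen 4: BBBBBBBBBBBBBBBBBBBBBBBBBBBBBBBBBBBBBBBBBBBBBBBBBBBBBBBBBB…BBBBBBBBBBBBBBBBBBBBBBBBBBBBBBBBBBBBBBBBBBBBBBBBBBBBBBBBBB  (len 203)
gen 5: BBBBBBBBBBBBBBBBBBBBBBBBBBBBBBBBBBBBBBBBBBBBBBBBBBBBBBBBBB…BBBBBBBBBBBBBBBBBBBBBBBBBBBBBBBBBBBBBBBBBBBBBBBBBBBBBBBBBB  (len 608)
gen 6: BBBBBBBBBBBBBBBBBBBBBBBBBBBBBBBBBBBBBBBBBBBBBBBBBBBBBBBBBB…BBBBBBBBBBBBBBBBBBBBBBBBBBBBBBBBBBBBBBBBBBBBBBBBBBBBBBBBBB  (len 1823)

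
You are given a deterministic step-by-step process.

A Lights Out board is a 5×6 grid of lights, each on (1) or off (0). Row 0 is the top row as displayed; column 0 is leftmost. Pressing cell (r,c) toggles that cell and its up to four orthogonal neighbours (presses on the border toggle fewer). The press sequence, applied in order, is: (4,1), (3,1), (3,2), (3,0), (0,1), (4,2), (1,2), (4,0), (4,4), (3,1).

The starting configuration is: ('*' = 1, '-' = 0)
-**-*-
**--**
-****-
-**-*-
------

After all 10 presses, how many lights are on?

21

gen 0: -**-*-
**--**
-****-
-**-*-
------
gen 1: -**-*-
**--**
-****-
--*-*-
***---
gen 2: -**-*-
**--**
--***-
**--*-
*-*---
gen 3: -**-*-
**--**
---**-
*-***-
*-----
gen 4: -**-*-
**--**
*--**-
-****-
------
gen 5: *---*-
*---**
*--**-
-****-
------
gen 6: *---*-
*---**
*--**-
-*-**-
-***--
gen 7: *-*-*-
******
*-***-
-*-**-
-***--
gen 8: *-*-*-
******
*-***-
**-**-
*-**--
gen 9: *-*-*-
******
*-***-
**-*--
*-*-**
gen 10: *-*-*-
******
*****-
--**--
***-**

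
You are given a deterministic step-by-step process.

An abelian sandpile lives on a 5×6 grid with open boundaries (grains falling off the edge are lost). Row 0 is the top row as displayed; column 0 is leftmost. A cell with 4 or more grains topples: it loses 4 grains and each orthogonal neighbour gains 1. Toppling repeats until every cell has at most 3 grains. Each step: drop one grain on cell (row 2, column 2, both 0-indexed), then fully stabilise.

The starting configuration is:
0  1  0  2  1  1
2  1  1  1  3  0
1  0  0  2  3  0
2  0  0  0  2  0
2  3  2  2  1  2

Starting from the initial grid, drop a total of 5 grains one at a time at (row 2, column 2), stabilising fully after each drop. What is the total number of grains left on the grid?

0) 0  1  0  2  1  1
2  1  1  1  3  0
1  0  0  2  3  0
2  0  0  0  2  0
2  3  2  2  1  2
1) 0  1  0  2  1  1
2  1  1  1  3  0
1  0  1  2  3  0
2  0  0  0  2  0
2  3  2  2  1  2
2) 0  1  0  2  1  1
2  1  1  1  3  0
1  0  2  2  3  0
2  0  0  0  2  0
2  3  2  2  1  2
3) 0  1  0  2  1  1
2  1  1  1  3  0
1  0  3  2  3  0
2  0  0  0  2  0
2  3  2  2  1  2
4) 0  1  0  2  1  1
2  1  2  1  3  0
1  1  0  3  3  0
2  0  1  0  2  0
2  3  2  2  1  2
5) 0  1  0  2  1  1
2  1  2  1  3  0
1  1  1  3  3  0
2  0  1  0  2  0
2  3  2  2  1  2

40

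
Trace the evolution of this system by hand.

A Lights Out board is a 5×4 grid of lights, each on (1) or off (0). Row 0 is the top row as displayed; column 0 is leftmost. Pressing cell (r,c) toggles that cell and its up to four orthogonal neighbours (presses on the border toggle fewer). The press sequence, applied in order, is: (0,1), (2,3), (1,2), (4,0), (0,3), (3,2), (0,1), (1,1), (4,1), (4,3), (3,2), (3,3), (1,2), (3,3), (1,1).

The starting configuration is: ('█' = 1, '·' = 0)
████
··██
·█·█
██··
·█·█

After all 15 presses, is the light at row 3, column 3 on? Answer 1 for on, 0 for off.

step 0: ████
··██
·█·█
██··
·█·█
step 1: ···█
·███
·█·█
██··
·█·█
step 2: ···█
·██·
·██·
██·█
·█·█
step 3: ··██
···█
·█··
██·█
·█·█
step 4: ··██
···█
·█··
·█·█
█··█
step 5: ····
····
·█··
·█·█
█··█
step 6: ····
····
·██·
··█·
█·██
step 7: ███·
·█··
·██·
··█·
█·██
step 8: █·█·
█·█·
··█·
··█·
█·██
step 9: █·█·
█·█·
··█·
·██·
·█·█
step 10: █·█·
█·█·
··█·
·███
·██·
step 11: █·█·
█·█·
····
····
·█··
step 12: █·█·
█·█·
···█
··██
·█·█
step 13: █···
██·█
··██
··██
·█·█
step 14: █···
██·█
··█·
····
·█··
step 15: ██··
··██
·██·
····
·█··

0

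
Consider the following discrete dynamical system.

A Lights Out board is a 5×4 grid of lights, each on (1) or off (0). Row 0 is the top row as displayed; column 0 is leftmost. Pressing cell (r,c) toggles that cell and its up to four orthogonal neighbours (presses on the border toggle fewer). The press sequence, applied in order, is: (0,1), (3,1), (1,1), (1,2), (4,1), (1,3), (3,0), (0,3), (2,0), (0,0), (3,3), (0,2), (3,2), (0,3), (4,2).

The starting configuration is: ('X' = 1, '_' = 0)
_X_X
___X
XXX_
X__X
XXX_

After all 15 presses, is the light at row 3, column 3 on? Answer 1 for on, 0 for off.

1

k=0  _X_X
___X
XXX_
X__X
XXX_
k=1  X_XX
_X_X
XXX_
X__X
XXX_
k=2  X_XX
_X_X
X_X_
_XXX
X_X_
k=3  XXXX
X_XX
XXX_
_XXX
X_X_
k=4  XX_X
XX__
XX__
_XXX
X_X_
k=5  XX_X
XX__
XX__
__XX
_X__
k=6  XX__
XXXX
XX_X
__XX
_X__
k=7  XX__
XXXX
_X_X
XXXX
XX__
k=8  XXXX
XXX_
_X_X
XXXX
XX__
k=9  XXXX
_XX_
X__X
_XXX
XX__
k=10  __XX
XXX_
X__X
_XXX
XX__
k=11  __XX
XXX_
X___
_X__
XX_X
k=12  _X__
XX__
X___
_X__
XX_X
k=13  _X__
XX__
X_X_
__XX
XXXX
k=14  _XXX
XX_X
X_X_
__XX
XXXX
k=15  _XXX
XX_X
X_X_
___X
X___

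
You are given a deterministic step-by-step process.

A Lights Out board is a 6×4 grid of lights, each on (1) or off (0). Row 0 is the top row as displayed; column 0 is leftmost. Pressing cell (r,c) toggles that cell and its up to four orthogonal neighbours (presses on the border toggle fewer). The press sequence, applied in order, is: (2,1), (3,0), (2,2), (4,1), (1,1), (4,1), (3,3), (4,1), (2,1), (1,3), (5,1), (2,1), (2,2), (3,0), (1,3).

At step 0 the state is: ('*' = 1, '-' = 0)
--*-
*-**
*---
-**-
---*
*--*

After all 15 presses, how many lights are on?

11

t=0: --*-
*-**
*---
-**-
---*
*--*
t=1: --*-
****
-**-
--*-
---*
*--*
t=2: --*-
****
***-
***-
*--*
*--*
t=3: --*-
**-*
*--*
**--
*--*
*--*
t=4: --*-
**-*
*--*
*---
-***
**-*
t=5: -**-
--**
**-*
*---
-***
**-*
t=6: -**-
--**
**-*
**--
*--*
*--*
t=7: -**-
--**
**--
****
*---
*--*
t=8: -**-
--**
**--
*-**
-**-
**-*
t=9: -**-
-***
--*-
****
-**-
**-*
t=10: -***
-*--
--**
****
-**-
**-*
t=11: -***
-*--
--**
****
--*-
--**
t=12: -***
----
**-*
*-**
--*-
--**
t=13: -***
--*-
*-*-
*--*
--*-
--**
t=14: -***
--*-
--*-
-*-*
*-*-
--**
t=15: -**-
---*
--**
-*-*
*-*-
--**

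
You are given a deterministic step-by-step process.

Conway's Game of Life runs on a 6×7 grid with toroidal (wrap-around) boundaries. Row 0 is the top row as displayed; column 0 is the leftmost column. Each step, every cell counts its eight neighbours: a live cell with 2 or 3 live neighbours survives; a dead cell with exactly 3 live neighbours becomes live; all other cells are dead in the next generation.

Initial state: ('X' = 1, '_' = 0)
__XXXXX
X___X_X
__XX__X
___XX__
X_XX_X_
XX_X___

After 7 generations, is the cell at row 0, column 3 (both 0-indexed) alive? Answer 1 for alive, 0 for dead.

step 0: __XXXXX
X___X_X
__XX__X
___XX__
X_XX_X_
XX_X___
step 1: __X____
XX_____
X_X___X
_X___XX
X_____X
X______
step 2: X______
X_X___X
__X__X_
_X___X_
_X___X_
XX____X
step 3: _______
X_____X
X_X__X_
_XX_XXX
_XX__X_
_X____X
step 4: ______X
XX____X
__XXX__
____X__
___XX__
XXX____
step 5: __X___X
XXXX_XX
XXXXXX_
__X__X_
_XXXX__
XXXX___
step 6: ____XX_
_______
_______
X____XX
X___X__
X___X__
step 7: ____XX_
_______
______X
X____XX
XX__X__
___XX_X

0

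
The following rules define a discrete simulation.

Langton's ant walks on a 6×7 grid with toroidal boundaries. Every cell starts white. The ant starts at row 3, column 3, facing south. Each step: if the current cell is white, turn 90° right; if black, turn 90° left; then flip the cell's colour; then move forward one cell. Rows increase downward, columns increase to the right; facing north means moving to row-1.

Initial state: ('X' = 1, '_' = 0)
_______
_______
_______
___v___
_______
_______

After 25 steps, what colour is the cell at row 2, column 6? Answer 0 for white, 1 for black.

gen 0: _______
_______
_______
___v___
_______
_______
gen 1: _______
_______
_______
__<X___
_______
_______
gen 2: _______
_______
__^____
__XX___
_______
_______
gen 3: _______
_______
__X>___
__XX___
_______
_______
gen 4: _______
_______
__XX___
__Xv___
_______
_______
gen 5: _______
_______
__XX___
__X_>__
_______
_______
gen 6: _______
_______
__XX___
__X_X__
____v__
_______
gen 7: _______
_______
__XX___
__X_X__
___<X__
_______
gen 8: _______
_______
__XX___
__X^X__
___XX__
_______
gen 9: _______
_______
__XX___
__XX>__
___XX__
_______
gen 10: _______
_______
__XX^__
__XX___
___XX__
_______
gen 11: _______
_______
__XXX>_
__XX___
___XX__
_______
gen 12: _______
_______
__XXXX_
__XX_v_
___XX__
_______
gen 13: _______
_______
__XXXX_
__XX<X_
___XX__
_______
gen 14: _______
_______
__XX^X_
__XXXX_
___XX__
_______
gen 15: _______
_______
__X<_X_
__XXXX_
___XX__
_______
gen 16: _______
_______
__X__X_
__XvXX_
___XX__
_______
gen 17: _______
_______
__X__X_
__X_>X_
___XX__
_______
gen 18: _______
_______
__X_^X_
__X__X_
___XX__
_______
gen 19: _______
_______
__X_X>_
__X__X_
___XX__
_______
gen 20: _______
_____^_
__X_X__
__X__X_
___XX__
_______
gen 21: _______
_____X>
__X_X__
__X__X_
___XX__
_______
gen 22: _______
_____XX
__X_X_v
__X__X_
___XX__
_______
gen 23: _______
_____XX
__X_X<X
__X__X_
___XX__
_______
gen 24: _______
_____^X
__X_XXX
__X__X_
___XX__
_______
gen 25: _______
____<_X
__X_XXX
__X__X_
___XX__
_______

1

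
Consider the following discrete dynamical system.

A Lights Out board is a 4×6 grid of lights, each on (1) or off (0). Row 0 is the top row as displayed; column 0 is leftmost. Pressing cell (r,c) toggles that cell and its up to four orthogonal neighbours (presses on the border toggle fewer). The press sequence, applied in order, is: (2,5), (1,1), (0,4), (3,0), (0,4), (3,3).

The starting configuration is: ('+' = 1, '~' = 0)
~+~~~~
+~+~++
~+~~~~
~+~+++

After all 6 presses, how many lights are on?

gen 0: ~+~~~~
+~+~++
~+~~~~
~+~+++
gen 1: ~+~~~~
+~+~+~
~+~~++
~+~++~
gen 2: ~~~~~~
~+~~+~
~~~~++
~+~++~
gen 3: ~~~+++
~+~~~~
~~~~++
~+~++~
gen 4: ~~~+++
~+~~~~
+~~~++
+~~++~
gen 5: ~~~~~~
~+~~+~
+~~~++
+~~++~
gen 6: ~~~~~~
~+~~+~
+~~+++
+~+~~~

8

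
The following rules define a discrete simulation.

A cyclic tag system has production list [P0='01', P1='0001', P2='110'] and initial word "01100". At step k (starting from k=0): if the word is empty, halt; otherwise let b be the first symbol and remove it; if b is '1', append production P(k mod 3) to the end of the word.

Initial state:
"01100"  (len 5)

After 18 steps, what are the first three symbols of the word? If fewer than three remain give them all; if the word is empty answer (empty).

t=0: "01100"  (len 5)
t=1: "1100"  (len 4)
t=2: "1000001"  (len 7)
t=3: "000001110"  (len 9)
t=4: "00001110"  (len 8)
t=5: "0001110"  (len 7)
t=6: "001110"  (len 6)
t=7: "01110"  (len 5)
t=8: "1110"  (len 4)
t=9: "110110"  (len 6)
t=10: "1011001"  (len 7)
t=11: "0110010001"  (len 10)
t=12: "110010001"  (len 9)
t=13: "1001000101"  (len 10)
t=14: "0010001010001"  (len 13)
t=15: "010001010001"  (len 12)
t=16: "10001010001"  (len 11)
t=17: "00010100010001"  (len 14)
t=18: "0010100010001"  (len 13)

001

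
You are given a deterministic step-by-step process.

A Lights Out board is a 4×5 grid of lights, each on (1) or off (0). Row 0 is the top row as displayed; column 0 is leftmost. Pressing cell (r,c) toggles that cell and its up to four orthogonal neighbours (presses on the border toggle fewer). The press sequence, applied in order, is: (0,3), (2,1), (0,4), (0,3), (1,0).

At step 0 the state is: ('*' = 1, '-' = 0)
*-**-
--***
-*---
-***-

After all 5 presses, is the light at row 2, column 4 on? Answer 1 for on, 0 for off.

0

t=0: *-**-
--***
-*---
-***-
t=1: *---*
--*-*
-*---
-***-
t=2: *---*
-**-*
*-*--
--**-
t=3: *--*-
-**--
*-*--
--**-
t=4: *-*-*
-***-
*-*--
--**-
t=5: --*-*
*-**-
--*--
--**-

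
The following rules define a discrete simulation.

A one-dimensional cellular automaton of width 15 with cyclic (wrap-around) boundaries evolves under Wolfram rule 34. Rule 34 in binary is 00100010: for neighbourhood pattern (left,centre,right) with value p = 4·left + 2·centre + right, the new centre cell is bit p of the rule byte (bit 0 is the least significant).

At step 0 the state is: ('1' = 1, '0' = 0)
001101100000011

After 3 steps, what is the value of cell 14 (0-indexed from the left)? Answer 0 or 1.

1

[0] 001101100000011
[1] 010010000000100
[2] 100100000001000
[3] 001000000010001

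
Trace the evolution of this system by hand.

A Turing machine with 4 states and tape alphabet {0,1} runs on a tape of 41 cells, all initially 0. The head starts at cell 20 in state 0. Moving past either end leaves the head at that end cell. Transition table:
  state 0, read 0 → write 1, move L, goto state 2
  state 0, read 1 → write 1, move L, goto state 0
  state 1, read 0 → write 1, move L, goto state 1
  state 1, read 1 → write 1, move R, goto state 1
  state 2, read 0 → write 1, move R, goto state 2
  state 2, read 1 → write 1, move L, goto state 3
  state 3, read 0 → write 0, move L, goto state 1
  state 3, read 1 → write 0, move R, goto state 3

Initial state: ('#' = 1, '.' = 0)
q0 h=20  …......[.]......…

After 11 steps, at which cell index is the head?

15

t=0: q0 h=20  …......[.]......…
t=1: q2 h=19  …......[.]#.....…
t=2: q2 h=20  ….....#[#]......…
t=3: q3 h=19  …......[#]#.....…
t=4: q3 h=20  …......[#]......…
t=5: q3 h=21  …......[.]......…
t=6: q1 h=20  …......[.]......…
t=7: q1 h=19  …......[.]#.....…
t=8: q1 h=18  …......[.]##....…
t=9: q1 h=17  …......[.]###...…
t=10: q1 h=16  …......[.]####..…
t=11: q1 h=15  …......[.]#####.…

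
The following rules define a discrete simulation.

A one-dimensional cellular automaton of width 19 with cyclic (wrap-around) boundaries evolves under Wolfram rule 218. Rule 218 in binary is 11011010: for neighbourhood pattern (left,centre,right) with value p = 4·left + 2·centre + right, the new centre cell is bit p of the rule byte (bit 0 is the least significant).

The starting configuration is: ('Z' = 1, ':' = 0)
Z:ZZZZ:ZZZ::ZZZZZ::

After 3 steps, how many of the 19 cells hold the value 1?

18

gen 0: Z:ZZZZ:ZZZ::ZZZZZ::
gen 1: ::ZZZZ:ZZZZZZZZZZZZ
gen 2: ZZZZZZ:ZZZZZZZZZZZZ
gen 3: ZZZZZZ:ZZZZZZZZZZZZ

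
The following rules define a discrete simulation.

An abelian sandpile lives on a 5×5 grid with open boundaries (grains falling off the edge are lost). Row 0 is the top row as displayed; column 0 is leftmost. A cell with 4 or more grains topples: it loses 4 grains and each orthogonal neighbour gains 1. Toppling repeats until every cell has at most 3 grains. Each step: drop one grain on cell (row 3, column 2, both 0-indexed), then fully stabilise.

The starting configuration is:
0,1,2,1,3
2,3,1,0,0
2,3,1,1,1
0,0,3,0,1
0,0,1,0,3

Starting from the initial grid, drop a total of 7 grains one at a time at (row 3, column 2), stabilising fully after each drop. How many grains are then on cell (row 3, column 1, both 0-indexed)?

2

0) 0,1,2,1,3
2,3,1,0,0
2,3,1,1,1
0,0,3,0,1
0,0,1,0,3
1) 0,1,2,1,3
2,3,1,0,0
2,3,2,1,1
0,1,0,1,1
0,0,2,0,3
2) 0,1,2,1,3
2,3,1,0,0
2,3,2,1,1
0,1,1,1,1
0,0,2,0,3
3) 0,1,2,1,3
2,3,1,0,0
2,3,2,1,1
0,1,2,1,1
0,0,2,0,3
4) 0,1,2,1,3
2,3,1,0,0
2,3,2,1,1
0,1,3,1,1
0,0,2,0,3
5) 0,1,2,1,3
2,3,1,0,0
2,3,3,1,1
0,2,0,2,1
0,0,3,0,3
6) 0,1,2,1,3
2,3,1,0,0
2,3,3,1,1
0,2,1,2,1
0,0,3,0,3
7) 0,1,2,1,3
2,3,1,0,0
2,3,3,1,1
0,2,2,2,1
0,0,3,0,3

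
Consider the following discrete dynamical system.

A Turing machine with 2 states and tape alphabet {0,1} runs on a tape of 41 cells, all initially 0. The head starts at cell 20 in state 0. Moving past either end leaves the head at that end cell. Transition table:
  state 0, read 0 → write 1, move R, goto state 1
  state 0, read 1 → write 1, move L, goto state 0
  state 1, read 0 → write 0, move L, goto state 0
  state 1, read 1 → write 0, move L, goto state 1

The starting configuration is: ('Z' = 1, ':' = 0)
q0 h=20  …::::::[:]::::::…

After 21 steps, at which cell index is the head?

11

step 0: q0 h=20  …::::::[:]::::::…
step 1: q1 h=21  …:::::Z[:]::::::…
step 2: q0 h=20  …::::::[Z]::::::…
step 3: q0 h=19  …::::::[:]Z:::::…
step 4: q1 h=20  …:::::Z[Z]::::::…
step 5: q1 h=19  …::::::[Z]::::::…
step 6: q1 h=18  …::::::[:]::::::…
step 7: q0 h=17  …::::::[:]::::::…
step 8: q1 h=18  …:::::Z[:]::::::…
step 9: q0 h=17  …::::::[Z]::::::…
step 10: q0 h=16  …::::::[:]Z:::::…
step 11: q1 h=17  …:::::Z[Z]::::::…
step 12: q1 h=16  …::::::[Z]::::::…
step 13: q1 h=15  …::::::[:]::::::…
step 14: q0 h=14  …::::::[:]::::::…
step 15: q1 h=15  …:::::Z[:]::::::…
step 16: q0 h=14  …::::::[Z]::::::…
step 17: q0 h=13  …::::::[:]Z:::::…
step 18: q1 h=14  …:::::Z[Z]::::::…
step 19: q1 h=13  …::::::[Z]::::::…
step 20: q1 h=12  …::::::[:]::::::…
step 21: q0 h=11  …::::::[:]::::::…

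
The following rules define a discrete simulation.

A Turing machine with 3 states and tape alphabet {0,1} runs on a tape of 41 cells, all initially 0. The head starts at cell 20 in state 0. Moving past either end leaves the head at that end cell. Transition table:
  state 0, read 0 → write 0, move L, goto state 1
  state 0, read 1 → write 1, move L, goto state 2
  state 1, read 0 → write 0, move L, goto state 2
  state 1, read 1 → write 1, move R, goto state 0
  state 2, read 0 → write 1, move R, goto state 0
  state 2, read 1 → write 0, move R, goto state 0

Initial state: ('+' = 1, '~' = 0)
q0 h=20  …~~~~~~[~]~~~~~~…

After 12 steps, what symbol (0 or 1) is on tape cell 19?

gen 0: q0 h=20  …~~~~~~[~]~~~~~~…
gen 1: q1 h=19  …~~~~~~[~]~~~~~~…
gen 2: q2 h=18  …~~~~~~[~]~~~~~~…
gen 3: q0 h=19  …~~~~~+[~]~~~~~~…
gen 4: q1 h=18  …~~~~~~[+]~~~~~~…
gen 5: q0 h=19  …~~~~~+[~]~~~~~~…
gen 6: q1 h=18  …~~~~~~[+]~~~~~~…
gen 7: q0 h=19  …~~~~~+[~]~~~~~~…
gen 8: q1 h=18  …~~~~~~[+]~~~~~~…
gen 9: q0 h=19  …~~~~~+[~]~~~~~~…
gen 10: q1 h=18  …~~~~~~[+]~~~~~~…
gen 11: q0 h=19  …~~~~~+[~]~~~~~~…
gen 12: q1 h=18  …~~~~~~[+]~~~~~~…

0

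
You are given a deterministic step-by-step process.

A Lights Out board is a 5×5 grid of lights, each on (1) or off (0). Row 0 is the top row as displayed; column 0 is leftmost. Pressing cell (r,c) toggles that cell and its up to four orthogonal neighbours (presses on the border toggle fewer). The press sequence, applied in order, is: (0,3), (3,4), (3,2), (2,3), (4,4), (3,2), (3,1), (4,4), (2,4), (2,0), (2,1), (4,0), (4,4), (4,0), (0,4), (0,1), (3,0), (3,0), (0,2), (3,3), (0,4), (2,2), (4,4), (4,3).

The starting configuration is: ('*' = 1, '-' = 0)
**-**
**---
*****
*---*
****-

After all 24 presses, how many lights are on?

12

step 0: **-**
**---
*****
*---*
****-
step 1: ***--
**-*-
*****
*---*
****-
step 2: ***--
**-*-
****-
*--*-
*****
step 3: ***--
**-*-
**-*-
***--
**-**
step 4: ***--
**---
***-*
****-
**-**
step 5: ***--
**---
***-*
*****
**---
step 6: ***--
**---
**--*
*---*
***--
step 7: ***--
**---
*---*
-**-*
*-*--
step 8: ***--
**---
*---*
-**--
*-***
step 9: ***--
**--*
*--*-
-**-*
*-***
step 10: ***--
-*--*
-*-*-
***-*
*-***
step 11: ***--
----*
*-**-
*-*-*
*-***
step 12: ***--
----*
*-**-
--*-*
-****
step 13: ***--
----*
*-**-
--*--
-**--
step 14: ***--
----*
*-**-
*-*--
*-*--
step 15: *****
-----
*-**-
*-*--
*-*--
step 16: ---**
-*---
*-**-
*-*--
*-*--
step 17: ---**
-*---
--**-
-**--
--*--
step 18: ---**
-*---
*-**-
*-*--
*-*--
step 19: -**-*
-**--
*-**-
*-*--
*-*--
step 20: -**-*
-**--
*-*--
*--**
*-**-
step 21: -***-
-**-*
*-*--
*--**
*-**-
step 22: -***-
-*--*
**-*-
*-***
*-**-
step 23: -***-
-*--*
**-*-
*-**-
*-*-*
step 24: -***-
-*--*
**-*-
*-*--
*--*-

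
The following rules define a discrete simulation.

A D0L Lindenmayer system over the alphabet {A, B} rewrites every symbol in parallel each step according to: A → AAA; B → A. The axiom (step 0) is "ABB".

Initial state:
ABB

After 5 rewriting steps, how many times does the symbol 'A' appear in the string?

405

[0] ABB
[1] AAAAA
[2] AAAAAAAAAAAAAAA
[3] AAAAAAAAAAAAAAAAAAAAAAAAAAAAAAAAAAAAAAAAAAAAA
[4] AAAAAAAAAAAAAAAAAAAAAAAAAAAAAAAAAAAAAAAAAAAAAAAAAAAAAAAAAA…AAAAAAAAAAAAAAAAAAAAAAAAAAAAAAAAAAAAAAAAAAAAAAAAAAAAAAAAAA  (len 135)
[5] AAAAAAAAAAAAAAAAAAAAAAAAAAAAAAAAAAAAAAAAAAAAAAAAAAAAAAAAAA…AAAAAAAAAAAAAAAAAAAAAAAAAAAAAAAAAAAAAAAAAAAAAAAAAAAAAAAAAA  (len 405)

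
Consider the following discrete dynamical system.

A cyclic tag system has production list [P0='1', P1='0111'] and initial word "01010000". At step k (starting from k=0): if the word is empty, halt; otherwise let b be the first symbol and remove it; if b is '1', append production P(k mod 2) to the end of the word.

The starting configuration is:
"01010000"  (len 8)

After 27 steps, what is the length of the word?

24

0) "01010000"  (len 8)
1) "1010000"  (len 7)
2) "0100000111"  (len 10)
3) "100000111"  (len 9)
4) "000001110111"  (len 12)
5) "00001110111"  (len 11)
6) "0001110111"  (len 10)
7) "001110111"  (len 9)
8) "01110111"  (len 8)
9) "1110111"  (len 7)
10) "1101110111"  (len 10)
11) "1011101111"  (len 10)
12) "0111011110111"  (len 13)
13) "111011110111"  (len 12)
14) "110111101110111"  (len 15)
15) "101111011101111"  (len 15)
16) "011110111011110111"  (len 18)
17) "11110111011110111"  (len 17)
18) "11101110111101110111"  (len 20)
19) "11011101111011101111"  (len 20)
20) "10111011110111011110111"  (len 23)
21) "01110111101110111101111"  (len 23)
22) "1110111101110111101111"  (len 22)
23) "1101111011101111011111"  (len 22)
24) "1011110111011110111110111"  (len 25)
25) "0111101110111101111101111"  (len 25)
26) "111101110111101111101111"  (len 24)
27) "111011101111011111011111"  (len 24)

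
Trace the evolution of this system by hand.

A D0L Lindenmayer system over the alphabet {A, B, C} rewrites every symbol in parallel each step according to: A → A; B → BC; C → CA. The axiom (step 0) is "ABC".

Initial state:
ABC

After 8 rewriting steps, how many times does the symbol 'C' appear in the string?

gen 0: ABC
gen 1: ABCCA
gen 2: ABCCACAA
gen 3: ABCCACAACAAA
gen 4: ABCCACAACAAACAAAA
gen 5: ABCCACAACAAACAAAACAAAAA
gen 6: ABCCACAACAAACAAAACAAAAACAAAAAA
gen 7: ABCCACAACAAACAAAACAAAAACAAAAAACAAAAAAA
gen 8: ABCCACAACAAACAAAACAAAAACAAAAAACAAAAAAACAAAAAAAA

9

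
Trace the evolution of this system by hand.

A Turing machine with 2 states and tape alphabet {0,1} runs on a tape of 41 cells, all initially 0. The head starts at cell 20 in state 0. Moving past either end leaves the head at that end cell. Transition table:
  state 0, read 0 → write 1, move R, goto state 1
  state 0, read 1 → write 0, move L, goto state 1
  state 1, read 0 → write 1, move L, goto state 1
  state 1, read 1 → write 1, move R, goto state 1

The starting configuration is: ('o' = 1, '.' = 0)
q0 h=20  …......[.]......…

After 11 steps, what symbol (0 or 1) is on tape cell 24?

k=0  q0 h=20  …......[.]......…
k=1  q1 h=21  ….....o[.]......…
k=2  q1 h=20  …......[o]o.....…
k=3  q1 h=21  ….....o[o]......…
k=4  q1 h=22  …....oo[.]......…
k=5  q1 h=21  ….....o[o]o.....…
k=6  q1 h=22  …....oo[o]......…
k=7  q1 h=23  …...ooo[.]......…
k=8  q1 h=22  …....oo[o]o.....…
k=9  q1 h=23  …...ooo[o]......…
k=10  q1 h=24  …..oooo[.]......…
k=11  q1 h=23  …...ooo[o]o.....…

1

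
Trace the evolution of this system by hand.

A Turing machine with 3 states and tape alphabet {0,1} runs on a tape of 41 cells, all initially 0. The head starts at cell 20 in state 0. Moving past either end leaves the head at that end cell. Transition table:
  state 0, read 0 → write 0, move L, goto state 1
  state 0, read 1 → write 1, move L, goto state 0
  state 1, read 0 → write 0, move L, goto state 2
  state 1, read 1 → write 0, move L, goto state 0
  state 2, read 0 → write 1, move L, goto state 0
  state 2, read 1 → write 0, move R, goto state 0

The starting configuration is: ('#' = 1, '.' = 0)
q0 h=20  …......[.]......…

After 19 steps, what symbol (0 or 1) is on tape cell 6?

[0] q0 h=20  …......[.]......…
[1] q1 h=19  …......[.]......…
[2] q2 h=18  …......[.]......…
[3] q0 h=17  …......[.]#.....…
[4] q1 h=16  …......[.].#....…
[5] q2 h=15  …......[.]..#...…
[6] q0 h=14  …......[.]#..#..…
[7] q1 h=13  …......[.].#..#.…
[8] q2 h=12  …......[.]..#..#…
[9] q0 h=11  …......[.]#..#..…
[10] q1 h=10  …......[.].#..#.…
[11] q2 h= 9  …......[.]..#..#…
[12] q0 h= 8  …......[.]#..#..…
[13] q1 h= 7  …......[.].#..#.…
[14] q2 h= 6  |......[.]..#..#…
[15] q0 h= 5  |.....[.]#..#..…
[16] q1 h= 4  |....[.].#..#.…
[17] q2 h= 3  |...[.]..#..#…
[18] q0 h= 2  |..[.]#..#..…
[19] q1 h= 1  |.[.].#..#.…

1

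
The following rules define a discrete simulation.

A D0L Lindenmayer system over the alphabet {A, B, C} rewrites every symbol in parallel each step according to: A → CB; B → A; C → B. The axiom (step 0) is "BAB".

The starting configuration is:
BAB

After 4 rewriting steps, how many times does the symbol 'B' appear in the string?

4

k=0  BAB
k=1  ACBA
k=2  CBBACB
k=3  BAACBBA
k=4  ACBCBBAACB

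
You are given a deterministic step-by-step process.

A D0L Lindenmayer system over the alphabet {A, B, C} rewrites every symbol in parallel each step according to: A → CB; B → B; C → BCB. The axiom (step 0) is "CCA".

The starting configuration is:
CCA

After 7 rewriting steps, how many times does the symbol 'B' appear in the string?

41

step 0: CCA
step 1: BCBBCBCB
step 2: BBCBBBBCBBBCBB
step 3: BBBCBBBBBBCBBBBBCBBB
step 4: BBBBCBBBBBBBBCBBBBBBBCBBBB
step 5: BBBBBCBBBBBBBBBBCBBBBBBBBBCBBBBB
step 6: BBBBBBCBBBBBBBBBBBBCBBBBBBBBBBBCBBBBBB
step 7: BBBBBBBCBBBBBBBBBBBBBBCBBBBBBBBBBBBBCBBBBBBB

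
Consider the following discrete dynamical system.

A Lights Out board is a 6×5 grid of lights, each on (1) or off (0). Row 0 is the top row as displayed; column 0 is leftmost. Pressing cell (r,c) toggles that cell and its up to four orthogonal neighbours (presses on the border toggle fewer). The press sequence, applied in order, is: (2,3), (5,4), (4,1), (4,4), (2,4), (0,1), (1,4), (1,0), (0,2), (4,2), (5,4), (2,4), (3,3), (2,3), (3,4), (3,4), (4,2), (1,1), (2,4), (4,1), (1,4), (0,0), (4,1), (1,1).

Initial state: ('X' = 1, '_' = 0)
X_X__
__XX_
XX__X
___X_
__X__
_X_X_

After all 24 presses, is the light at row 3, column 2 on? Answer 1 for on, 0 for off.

k=0  X_X__
__XX_
XX__X
___X_
__X__
_X_X_
k=1  X_X__
__X__
XXXX_
_____
__X__
_X_X_
k=2  X_X__
__X__
XXXX_
_____
__X_X
_X__X
k=3  X_X__
__X__
XXXX_
_X___
XX__X
____X
k=4  X_X__
__X__
XXXX_
_X__X
XX_X_
_____
k=5  X_X__
__X_X
XXX_X
_X___
XX_X_
_____
k=6  _X___
_XX_X
XXX_X
_X___
XX_X_
_____
k=7  _X__X
_XXX_
XXX__
_X___
XX_X_
_____
k=8  XX__X
X_XX_
_XX__
_X___
XX_X_
_____
k=9  X_XXX
X__X_
_XX__
_X___
XX_X_
_____
k=10  X_XXX
X__X_
_XX__
_XX__
X_X__
__X__
k=11  X_XXX
X__X_
_XX__
_XX__
X_X_X
__XXX
k=12  X_XXX
X__XX
_XXXX
_XX_X
X_X_X
__XXX
k=13  X_XXX
X__XX
_XX_X
_X_X_
X_XXX
__XXX
k=14  X_XXX
X___X
_X_X_
_X___
X_XXX
__XXX
k=15  X_XXX
X___X
_X_XX
_X_XX
X_XX_
__XXX
k=16  X_XXX
X___X
_X_X_
_X___
X_XXX
__XXX
k=17  X_XXX
X___X
_X_X_
_XX__
XX__X
___XX
k=18  XXXXX
_XX_X
___X_
_XX__
XX__X
___XX
k=19  XXXXX
_XX__
____X
_XX_X
XX__X
___XX
k=20  XXXXX
_XX__
____X
__X_X
__X_X
_X_XX
k=21  XXXX_
_XXXX
_____
__X_X
__X_X
_X_XX
k=22  __XX_
XXXXX
_____
__X_X
__X_X
_X_XX
k=23  __XX_
XXXXX
_____
_XX_X
XX__X
___XX
k=24  _XXX_
___XX
_X___
_XX_X
XX__X
___XX

1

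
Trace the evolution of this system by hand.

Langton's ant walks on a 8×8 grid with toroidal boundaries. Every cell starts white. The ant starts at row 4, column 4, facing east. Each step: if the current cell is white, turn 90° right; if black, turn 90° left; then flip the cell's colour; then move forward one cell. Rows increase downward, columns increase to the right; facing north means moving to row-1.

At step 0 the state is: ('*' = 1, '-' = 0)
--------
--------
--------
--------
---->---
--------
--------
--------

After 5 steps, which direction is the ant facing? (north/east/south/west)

step 0: --------
--------
--------
--------
---->---
--------
--------
--------
step 1: --------
--------
--------
--------
----*---
----v---
--------
--------
step 2: --------
--------
--------
--------
----*---
---<*---
--------
--------
step 3: --------
--------
--------
--------
---^*---
---**---
--------
--------
step 4: --------
--------
--------
--------
---*>---
---**---
--------
--------
step 5: --------
--------
--------
----^---
---*----
---**---
--------
--------

north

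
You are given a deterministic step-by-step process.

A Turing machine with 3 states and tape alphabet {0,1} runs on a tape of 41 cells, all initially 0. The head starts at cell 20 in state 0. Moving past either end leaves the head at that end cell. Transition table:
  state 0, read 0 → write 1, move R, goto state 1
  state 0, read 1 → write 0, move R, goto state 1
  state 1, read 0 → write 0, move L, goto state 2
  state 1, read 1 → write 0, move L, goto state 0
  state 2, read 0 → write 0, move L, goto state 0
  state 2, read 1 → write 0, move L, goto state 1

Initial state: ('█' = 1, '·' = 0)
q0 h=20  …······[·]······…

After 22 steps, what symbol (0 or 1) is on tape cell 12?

[0] q0 h=20  …······[·]······…
[1] q1 h=21  …·····█[·]······…
[2] q2 h=20  …······[█]······…
[3] q1 h=19  …······[·]······…
[4] q2 h=18  …······[·]······…
[5] q0 h=17  …······[·]······…
[6] q1 h=18  …·····█[·]······…
[7] q2 h=17  …······[█]······…
[8] q1 h=16  …······[·]······…
[9] q2 h=15  …······[·]······…
[10] q0 h=14  …······[·]······…
[11] q1 h=15  …·····█[·]······…
[12] q2 h=14  …······[█]······…
[13] q1 h=13  …······[·]······…
[14] q2 h=12  …······[·]······…
[15] q0 h=11  …······[·]······…
[16] q1 h=12  …·····█[·]······…
[17] q2 h=11  …······[█]······…
[18] q1 h=10  …······[·]······…
[19] q2 h= 9  …······[·]······…
[20] q0 h= 8  …······[·]······…
[21] q1 h= 9  …·····█[·]······…
[22] q2 h= 8  …······[█]······…

0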